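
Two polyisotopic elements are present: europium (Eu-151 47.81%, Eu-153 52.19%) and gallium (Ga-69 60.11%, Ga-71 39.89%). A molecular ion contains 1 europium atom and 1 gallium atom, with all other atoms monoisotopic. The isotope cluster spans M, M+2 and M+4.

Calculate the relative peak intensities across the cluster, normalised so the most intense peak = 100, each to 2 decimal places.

56.97 : 100.00 : 41.27

Europium pattern (n=1): 0.4781 : 0.5219
Gallium pattern (n=1): 0.6011 : 0.3989
Convolve the two distributions (both contribute in 2-u steps):
  M: 0.4781×0.6011 = 0.287386
  M+2: 0.4781×0.3989 + 0.5219×0.6011 = 0.504428
  M+4: 0.5219×0.3989 = 0.208186
Scale to base peak (0.504428) = 100: 56.97 : 100.00 : 41.27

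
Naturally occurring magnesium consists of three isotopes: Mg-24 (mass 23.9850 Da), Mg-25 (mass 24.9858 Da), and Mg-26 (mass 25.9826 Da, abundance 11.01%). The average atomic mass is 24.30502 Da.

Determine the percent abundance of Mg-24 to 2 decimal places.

The remaining 88.99% is split between Mg-24 (fraction x) and Mg-25 (fraction 0.8899 − x).
Substituting: 23.9850x + 24.9858(0.8899 − x) = 21.44433574
(23.9850 − 24.9858)x = -0.79052768  ⇒  x = 0.78990, y = 0.10000
Mg-24: 78.99%, Mg-25: 10.00%.

78.99%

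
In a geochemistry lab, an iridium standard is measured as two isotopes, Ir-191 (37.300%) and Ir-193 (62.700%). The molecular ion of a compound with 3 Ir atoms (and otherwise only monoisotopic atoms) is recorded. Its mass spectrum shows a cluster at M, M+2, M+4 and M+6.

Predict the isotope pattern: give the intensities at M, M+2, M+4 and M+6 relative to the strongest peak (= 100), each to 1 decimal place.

11.8 : 59.5 : 100.0 : 56.0

The 3 Ir atoms are independent, so intensities follow the terms of (0.37300 + 0.62700)^3.
P(M) = 0.37300^3 = 0.051895
P(M+2) = 3 × 0.37300^2 × 0.62700^1 = 0.261702
P(M+4) = 3 × 0.37300^1 × 0.62700^2 = 0.439911
P(M+6) = 0.62700^3 = 0.246492
The M+4 peak is largest (0.439911); scaling to 100 gives 11.8 : 59.5 : 100.0 : 56.0.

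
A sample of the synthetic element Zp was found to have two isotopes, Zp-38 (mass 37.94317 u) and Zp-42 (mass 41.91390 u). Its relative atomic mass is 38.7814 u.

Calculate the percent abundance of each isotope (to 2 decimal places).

Writing the weighted mean with unknown fraction x of Zp-38:
37.94317·x + 41.91390·(1 − x) = 38.7814
(37.94317 − 41.91390)·x = 38.7814 − 41.91390
x = -3.13250 / -3.97073 = 0.78890 → 78.89% Zp-38, 21.11% Zp-42.

Zp-38: 78.89%, Zp-42: 21.11%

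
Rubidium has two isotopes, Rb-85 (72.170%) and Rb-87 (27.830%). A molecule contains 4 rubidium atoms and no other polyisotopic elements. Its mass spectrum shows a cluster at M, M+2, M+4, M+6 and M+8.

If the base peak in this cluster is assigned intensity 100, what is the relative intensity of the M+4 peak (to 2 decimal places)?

57.84

Binomial terms of (0.72170 + 0.27830)^4: M 0.2713, M+2 0.4184, M+4 0.2420, M+6 0.0622, M+8 0.0060 → M+2 is the base peak.
P(M+2) = C(4,1) × 0.72170^3 × 0.27830^1 = 4 × 0.37589809 × 0.2783 = 0.418450 (base)
P(M+4) = C(4,2) × 0.72170^2 × 0.27830^2 = 6 × 0.52085089 × 0.07745089 = 0.242042
Relative intensity = 0.242042 / 0.418450 × 100 = 57.84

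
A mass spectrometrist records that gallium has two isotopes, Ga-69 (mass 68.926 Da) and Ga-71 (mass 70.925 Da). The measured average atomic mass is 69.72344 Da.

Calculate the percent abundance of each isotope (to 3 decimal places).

Ga-69: 60.108%, Ga-71: 39.892%

Let x be the fractional abundance of Ga-69; then Ga-71 has abundance 1 − x.
68.926·x + 70.925·(1 − x) = 69.72344
(68.926 − 70.925)·x = 69.72344 − 70.925
x = -1.20156 / -1.999 = 0.60108 → 60.108% Ga-69, 39.892% Ga-71.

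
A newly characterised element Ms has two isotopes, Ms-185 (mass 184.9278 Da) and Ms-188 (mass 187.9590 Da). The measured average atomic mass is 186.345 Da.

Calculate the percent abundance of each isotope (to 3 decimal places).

With x = fraction of Ms-185 (so Ms-188 is 1 − x):
184.9278·x + 187.9590·(1 − x) = 186.345
(184.9278 − 187.9590)·x = 186.345 − 187.9590
x = -1.6140 / -3.0312 = 0.53246 → 53.246% Ms-185, 46.754% Ms-188.

Ms-185: 53.246%, Ms-188: 46.754%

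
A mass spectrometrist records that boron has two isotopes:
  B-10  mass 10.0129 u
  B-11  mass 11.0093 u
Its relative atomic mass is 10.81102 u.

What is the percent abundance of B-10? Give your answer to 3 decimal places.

19.900%

With x = fraction of B-10 (so B-11 is 1 − x):
10.0129·x + 11.0093·(1 − x) = 10.81102
(10.0129 − 11.0093)·x = 10.81102 − 11.0093
x = -0.19828 / -0.9964 = 0.19900 → 19.900% B-10, 80.100% B-11.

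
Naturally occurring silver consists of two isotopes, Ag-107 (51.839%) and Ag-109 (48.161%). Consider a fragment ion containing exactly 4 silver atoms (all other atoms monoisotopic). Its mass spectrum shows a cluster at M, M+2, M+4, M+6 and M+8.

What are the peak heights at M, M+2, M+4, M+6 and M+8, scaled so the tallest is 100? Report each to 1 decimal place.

Each Ag atom is independently Ag-107 (p = 0.51839) or Ag-109 (q = 0.48161); the cluster is the binomial expansion (p + q)^4.
P(M) = 0.51839^4 = 0.072215
P(M+2) = 4 × 0.51839^3 × 0.48161^1 = 0.268365
P(M+4) = 6 × 0.51839^2 × 0.48161^2 = 0.373986
P(M+6) = 4 × 0.51839^1 × 0.48161^3 = 0.231634
P(M+8) = 0.48161^4 = 0.053800
The M+4 peak is largest (0.373986); scaling to 100 gives 19.3 : 71.8 : 100.0 : 61.9 : 14.4.

19.3 : 71.8 : 100.0 : 61.9 : 14.4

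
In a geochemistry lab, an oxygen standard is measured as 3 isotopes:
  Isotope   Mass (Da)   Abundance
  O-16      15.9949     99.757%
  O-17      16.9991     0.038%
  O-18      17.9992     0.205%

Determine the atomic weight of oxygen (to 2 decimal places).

The abundance-weighted mean is 0.99757 × 15.9949 + 0.00038 × 16.9991 + 0.00205 × 17.9992
= 15.95603 + 0.00646 + 0.03690 = 15.99939 Da

16.00 Da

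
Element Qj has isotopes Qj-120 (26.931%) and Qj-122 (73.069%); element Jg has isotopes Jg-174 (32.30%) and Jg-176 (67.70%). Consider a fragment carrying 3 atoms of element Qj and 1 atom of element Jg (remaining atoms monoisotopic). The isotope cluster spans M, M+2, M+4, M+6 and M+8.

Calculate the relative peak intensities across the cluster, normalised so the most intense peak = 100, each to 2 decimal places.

1.51 : 15.45 : 59.08 : 100.00 : 63.18

Element Qj pattern (n=3): 0.01953248 : 0.15898618 : 0.43136019 : 0.39012115
Element Jg pattern (n=1): 0.3230 : 0.6770
Convolve the two distributions (both contribute in 2-u steps):
  M: 0.01953248×0.3230 = 0.006309
  M+2: 0.01953248×0.6770 + 0.15898618×0.3230 = 0.064576
  M+4: 0.15898618×0.6770 + 0.43136019×0.3230 = 0.246963
  M+6: 0.43136019×0.6770 + 0.39012115×0.3230 = 0.418040
  M+8: 0.39012115×0.6770 = 0.264112
Scale to base peak (0.418040) = 100: 1.51 : 15.45 : 59.08 : 100.00 : 63.18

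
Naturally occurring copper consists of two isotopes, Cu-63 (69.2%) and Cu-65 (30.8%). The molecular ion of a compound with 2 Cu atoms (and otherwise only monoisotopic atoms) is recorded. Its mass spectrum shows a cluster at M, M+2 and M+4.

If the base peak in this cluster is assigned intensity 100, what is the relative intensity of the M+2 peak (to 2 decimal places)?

89.02

(0.692 + 0.308)^2 gives M 0.4789, M+2 0.4263, M+4 0.0949; the largest is M.
P(M) = C(2,0) × 0.692^2 × 0.308^0 = 1 × 0.478864 × 1.0000 = 0.478864 (base)
P(M+2) = C(2,1) × 0.692^1 × 0.308^1 = 2 × 0.6920 × 0.3080 = 0.426272
Relative intensity = 0.426272 / 0.478864 × 100 = 89.02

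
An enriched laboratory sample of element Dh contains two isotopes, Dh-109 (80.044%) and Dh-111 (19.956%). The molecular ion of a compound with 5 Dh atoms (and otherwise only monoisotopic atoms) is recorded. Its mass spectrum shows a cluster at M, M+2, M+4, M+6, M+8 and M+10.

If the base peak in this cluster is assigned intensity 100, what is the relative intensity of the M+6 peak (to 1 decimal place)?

12.4

Term probabilities: M 0.3286, M+2 0.4096, M+4 0.2042, M+6 0.0509, M+8 0.0063, M+10 0.0003. Base peak = M+2.
P(M+2) = C(5,1) × 0.80044^4 × 0.19956^1 = 5 × 0.41050186 × 0.19956 = 0.409599 (base)
P(M+6) = C(5,3) × 0.80044^2 × 0.19956^3 = 10 × 0.64070419 × 0.00794732 = 0.050919
Relative intensity = 0.050919 / 0.409599 × 100 = 12.4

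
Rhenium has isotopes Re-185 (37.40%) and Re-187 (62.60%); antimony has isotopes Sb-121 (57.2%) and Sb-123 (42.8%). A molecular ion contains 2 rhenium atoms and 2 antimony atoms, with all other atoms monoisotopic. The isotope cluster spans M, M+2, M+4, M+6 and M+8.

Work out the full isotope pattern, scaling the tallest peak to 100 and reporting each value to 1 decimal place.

Rhenium pattern (n=2): 0.139876 : 0.468248 : 0.391876
Antimony pattern (n=2): 0.327184 : 0.489632 : 0.183184
Convolve the two distributions (both contribute in 2-u steps):
  M: 0.139876×0.327184 = 0.045765
  M+2: 0.139876×0.489632 + 0.468248×0.327184 = 0.221691
  M+4: 0.139876×0.183184 + 0.468248×0.489632 + 0.391876×0.327184 = 0.383108
  M+6: 0.468248×0.183184 + 0.391876×0.489632 = 0.277651
  M+8: 0.391876×0.183184 = 0.071785
Scale to base peak (0.383108) = 100: 11.9 : 57.9 : 100.0 : 72.5 : 18.7

11.9 : 57.9 : 100.0 : 72.5 : 18.7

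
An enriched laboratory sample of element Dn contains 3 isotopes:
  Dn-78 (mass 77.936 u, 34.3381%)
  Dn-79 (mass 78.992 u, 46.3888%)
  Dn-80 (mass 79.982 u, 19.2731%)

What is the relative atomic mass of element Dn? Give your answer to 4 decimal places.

78.8202 u

The abundance-weighted mean is 0.343381 × 77.936 + 0.463888 × 78.992 + 0.192731 × 79.982
= 26.76174 + 36.64344 + 15.41501 = 78.82019 u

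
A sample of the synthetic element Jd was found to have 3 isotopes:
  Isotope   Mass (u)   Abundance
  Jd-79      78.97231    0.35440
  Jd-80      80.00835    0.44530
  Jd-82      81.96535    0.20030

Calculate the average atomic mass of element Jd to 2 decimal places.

80.03 u

Weight each isotope mass by its fractional abundance: 0.35440 × 78.97231 + 0.44530 × 80.00835 + 0.20030 × 81.96535
= 27.987787 + 35.627718 + 16.417660 = 80.033165 u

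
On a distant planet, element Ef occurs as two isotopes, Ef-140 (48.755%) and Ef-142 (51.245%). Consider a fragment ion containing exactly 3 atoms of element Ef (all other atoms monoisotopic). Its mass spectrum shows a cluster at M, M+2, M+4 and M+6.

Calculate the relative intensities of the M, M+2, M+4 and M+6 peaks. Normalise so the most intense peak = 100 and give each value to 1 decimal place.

Expanding (0.48755 + 0.51245)^3:
P(M) = 0.48755^3 = 0.115893
P(M+2) = 3 × 0.48755^2 × 0.51245^1 = 0.365436
P(M+4) = 3 × 0.48755^1 × 0.51245^2 = 0.384099
P(M+6) = 0.51245^3 = 0.134572
The M+4 peak is largest (0.384099); scaling to 100 gives 30.2 : 95.1 : 100.0 : 35.0.

30.2 : 95.1 : 100.0 : 35.0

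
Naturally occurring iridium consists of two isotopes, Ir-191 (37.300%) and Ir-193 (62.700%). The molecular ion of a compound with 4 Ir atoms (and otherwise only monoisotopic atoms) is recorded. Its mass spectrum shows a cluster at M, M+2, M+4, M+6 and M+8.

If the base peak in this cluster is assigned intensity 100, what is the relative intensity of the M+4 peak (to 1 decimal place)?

Term probabilities: M 0.0194, M+2 0.1302, M+4 0.3282, M+6 0.3678, M+8 0.1546. Base peak = M+6.
P(M+6) = C(4,3) × 0.37300^1 × 0.62700^3 = 4 × 0.3730 × 0.24649188 = 0.367766 (base)
P(M+4) = C(4,2) × 0.37300^2 × 0.62700^2 = 6 × 0.139129 × 0.393129 = 0.328174
Relative intensity = 0.328174 / 0.367766 × 100 = 89.2

89.2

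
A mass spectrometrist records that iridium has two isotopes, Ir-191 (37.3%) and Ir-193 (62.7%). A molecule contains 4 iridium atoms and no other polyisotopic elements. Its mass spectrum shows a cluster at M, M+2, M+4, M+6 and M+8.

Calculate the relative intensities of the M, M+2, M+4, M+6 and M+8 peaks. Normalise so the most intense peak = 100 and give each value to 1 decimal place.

5.3 : 35.4 : 89.2 : 100.0 : 42.0

Expanding (0.373 + 0.627)^4:
P(M) = 0.373^4 = 0.019357
P(M+2) = 4 × 0.373^3 × 0.627^1 = 0.130153
P(M+4) = 6 × 0.373^2 × 0.627^2 = 0.328174
P(M+6) = 4 × 0.373^1 × 0.627^3 = 0.367766
P(M+8) = 0.627^4 = 0.154550
The M+6 peak is largest (0.367766); scaling to 100 gives 5.3 : 35.4 : 89.2 : 100.0 : 42.0.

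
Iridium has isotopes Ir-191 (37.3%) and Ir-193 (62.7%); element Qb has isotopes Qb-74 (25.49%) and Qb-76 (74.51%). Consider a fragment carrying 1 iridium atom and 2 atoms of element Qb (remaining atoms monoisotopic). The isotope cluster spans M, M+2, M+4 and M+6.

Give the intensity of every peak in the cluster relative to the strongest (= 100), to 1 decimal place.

Iridium pattern (n=1): 0.3730 : 0.6270
Element Qb pattern (n=2): 0.06497401 : 0.37985198 : 0.55517401
Convolve the two distributions (both contribute in 2-u steps):
  M: 0.3730×0.06497401 = 0.024235
  M+2: 0.3730×0.37985198 + 0.6270×0.06497401 = 0.182423
  M+4: 0.3730×0.55517401 + 0.6270×0.37985198 = 0.445247
  M+6: 0.6270×0.55517401 = 0.348094
Scale to base peak (0.445247) = 100: 5.4 : 41.0 : 100.0 : 78.2

5.4 : 41.0 : 100.0 : 78.2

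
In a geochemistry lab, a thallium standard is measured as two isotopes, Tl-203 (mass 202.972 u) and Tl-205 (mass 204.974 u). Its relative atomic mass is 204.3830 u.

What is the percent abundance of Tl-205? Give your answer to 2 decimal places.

70.48%

Writing the weighted mean with unknown fraction x of Tl-203:
202.972·x + 204.974·(1 − x) = 204.3830
(202.972 − 204.974)·x = 204.3830 − 204.974
x = -0.5910 / -2.002 = 0.29520 → 29.52% Tl-203, 70.48% Tl-205.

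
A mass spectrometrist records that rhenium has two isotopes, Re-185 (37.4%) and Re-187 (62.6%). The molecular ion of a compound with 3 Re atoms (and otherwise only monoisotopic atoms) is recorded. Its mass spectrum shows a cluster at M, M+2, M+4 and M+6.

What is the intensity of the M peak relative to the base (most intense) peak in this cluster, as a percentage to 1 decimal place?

Term probabilities: M 0.0523, M+2 0.2627, M+4 0.4397, M+6 0.2453. Base peak = M+4.
P(M+4) = C(3,2) × 0.374^1 × 0.626^2 = 3 × 0.3740 × 0.391876 = 0.439685 (base)
P(M) = C(3,0) × 0.374^3 × 0.626^0 = 1 × 0.05231362 × 1.0000 = 0.052314
Relative intensity = 0.052314 / 0.439685 × 100 = 11.9

11.9%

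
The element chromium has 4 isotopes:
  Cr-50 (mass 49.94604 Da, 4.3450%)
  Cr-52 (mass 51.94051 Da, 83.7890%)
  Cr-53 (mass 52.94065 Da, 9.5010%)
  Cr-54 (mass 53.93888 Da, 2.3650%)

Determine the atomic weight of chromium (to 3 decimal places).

51.996 Da

Ar = Σ fᵢ·mᵢ = 0.043450 × 49.94604 + 0.837890 × 51.94051 + 0.095010 × 52.94065 + 0.023650 × 53.93888
= 2.170155 + 43.520434 + 5.029891 + 1.275655 = 51.996135 Da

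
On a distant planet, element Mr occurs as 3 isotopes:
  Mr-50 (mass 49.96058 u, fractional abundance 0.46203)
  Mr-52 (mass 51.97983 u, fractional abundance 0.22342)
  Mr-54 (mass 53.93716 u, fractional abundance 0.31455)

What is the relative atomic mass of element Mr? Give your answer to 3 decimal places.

51.663 u

The abundance-weighted mean is 0.46203 × 49.96058 + 0.22342 × 51.97983 + 0.31455 × 53.93716
= 23.083287 + 11.613334 + 16.965934 = 51.662555 u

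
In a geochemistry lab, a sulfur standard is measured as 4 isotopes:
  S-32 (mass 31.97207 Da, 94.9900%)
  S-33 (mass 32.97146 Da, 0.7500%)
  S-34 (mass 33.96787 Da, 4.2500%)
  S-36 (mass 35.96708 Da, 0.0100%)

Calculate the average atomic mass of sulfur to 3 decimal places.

Ar = Σ fᵢ·mᵢ = 0.949900 × 31.97207 + 0.007500 × 32.97146 + 0.042500 × 33.96787 + 0.000100 × 35.96708
= 30.370269 + 0.247286 + 1.443634 + 0.003597 = 32.064786 Da

32.065 Da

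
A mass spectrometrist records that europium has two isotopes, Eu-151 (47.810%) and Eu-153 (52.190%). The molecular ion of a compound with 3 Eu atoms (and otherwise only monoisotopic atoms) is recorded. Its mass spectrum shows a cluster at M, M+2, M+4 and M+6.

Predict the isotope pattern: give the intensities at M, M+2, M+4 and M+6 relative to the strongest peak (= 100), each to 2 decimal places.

27.97 : 91.61 : 100.00 : 36.39

Expanding (0.47810 + 0.52190)^3:
P(M) = 0.47810^3 = 0.109284
P(M+2) = 3 × 0.47810^2 × 0.52190^1 = 0.357887
P(M+4) = 3 × 0.47810^1 × 0.52190^2 = 0.390674
P(M+6) = 0.52190^3 = 0.142155
The M+4 peak is largest (0.390674); scaling to 100 gives 27.97 : 91.61 : 100.00 : 36.39.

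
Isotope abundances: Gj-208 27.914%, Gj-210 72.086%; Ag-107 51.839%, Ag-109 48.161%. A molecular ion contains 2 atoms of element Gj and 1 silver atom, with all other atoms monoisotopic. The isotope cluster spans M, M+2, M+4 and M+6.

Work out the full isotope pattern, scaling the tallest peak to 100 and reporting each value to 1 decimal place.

8.7 : 53.1 : 100.0 : 54.0

Element Gj pattern (n=2): 0.07791914 : 0.40244172 : 0.51963914
Silver pattern (n=1): 0.51839 : 0.48161
Convolve the two distributions (both contribute in 2-u steps):
  M: 0.07791914×0.51839 = 0.040393
  M+2: 0.07791914×0.48161 + 0.40244172×0.51839 = 0.246148
  M+4: 0.40244172×0.48161 + 0.51963914×0.51839 = 0.463196
  M+6: 0.51963914×0.48161 = 0.250263
Scale to base peak (0.463196) = 100: 8.7 : 53.1 : 100.0 : 54.0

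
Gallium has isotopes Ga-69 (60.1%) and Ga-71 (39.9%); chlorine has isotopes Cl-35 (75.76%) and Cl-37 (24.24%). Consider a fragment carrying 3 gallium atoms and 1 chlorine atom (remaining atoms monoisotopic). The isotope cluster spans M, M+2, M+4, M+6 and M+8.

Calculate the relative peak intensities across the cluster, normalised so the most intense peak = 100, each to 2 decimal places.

Gallium pattern (n=3): 0.2170818 : 0.4323576 : 0.2870394 : 0.0635212
Chlorine pattern (n=1): 0.7576 : 0.2424
Convolve the two distributions (both contribute in 2-u steps):
  M: 0.2170818×0.7576 = 0.164461
  M+2: 0.2170818×0.2424 + 0.4323576×0.7576 = 0.380175
  M+4: 0.4323576×0.2424 + 0.2870394×0.7576 = 0.322265
  M+6: 0.2870394×0.2424 + 0.0635212×0.7576 = 0.117702
  M+8: 0.0635212×0.2424 = 0.015398
Scale to base peak (0.380175) = 100: 43.26 : 100.00 : 84.77 : 30.96 : 4.05

43.26 : 100.00 : 84.77 : 30.96 : 4.05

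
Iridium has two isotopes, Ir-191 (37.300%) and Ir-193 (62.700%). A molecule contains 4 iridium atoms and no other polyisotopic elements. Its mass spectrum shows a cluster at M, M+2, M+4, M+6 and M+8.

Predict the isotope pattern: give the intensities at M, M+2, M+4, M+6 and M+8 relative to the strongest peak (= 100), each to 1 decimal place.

The 4 Ir atoms are independent, so intensities follow the terms of (0.37300 + 0.62700)^4.
P(M) = 0.37300^4 = 0.019357
P(M+2) = 4 × 0.37300^3 × 0.62700^1 = 0.130153
P(M+4) = 6 × 0.37300^2 × 0.62700^2 = 0.328174
P(M+6) = 4 × 0.37300^1 × 0.62700^3 = 0.367766
P(M+8) = 0.62700^4 = 0.154550
The M+6 peak is largest (0.367766); scaling to 100 gives 5.3 : 35.4 : 89.2 : 100.0 : 42.0.

5.3 : 35.4 : 89.2 : 100.0 : 42.0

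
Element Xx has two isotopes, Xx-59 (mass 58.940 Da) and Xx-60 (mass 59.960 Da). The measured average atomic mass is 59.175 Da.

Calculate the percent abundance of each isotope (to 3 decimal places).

Xx-59: 76.961%, Xx-60: 23.039%

With x = fraction of Xx-59 (so Xx-60 is 1 − x):
58.940·x + 59.960·(1 − x) = 59.175
(58.940 − 59.960)·x = 59.175 − 59.960
x = -0.785 / -1.020 = 0.76961 → 76.961% Xx-59, 23.039% Xx-60.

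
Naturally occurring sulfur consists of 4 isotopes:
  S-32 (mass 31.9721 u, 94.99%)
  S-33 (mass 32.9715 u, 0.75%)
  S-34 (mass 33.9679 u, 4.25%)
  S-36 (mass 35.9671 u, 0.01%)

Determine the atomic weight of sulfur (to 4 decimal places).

32.0648 u

Weight each isotope mass by its fractional abundance: 0.9499 × 31.9721 + 0.0075 × 32.9715 + 0.0425 × 33.9679 + 0.0001 × 35.9671
= 30.37030 + 0.24729 + 1.44364 + 0.00360 = 32.06483 u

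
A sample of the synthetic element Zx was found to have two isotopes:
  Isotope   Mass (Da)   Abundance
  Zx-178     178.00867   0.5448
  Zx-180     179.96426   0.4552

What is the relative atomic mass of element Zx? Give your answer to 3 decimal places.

178.899 Da

Ar = Σ fᵢ·mᵢ = 0.5448 × 178.00867 + 0.4552 × 179.96426
= 96.979123 + 81.919731 = 178.898854 Da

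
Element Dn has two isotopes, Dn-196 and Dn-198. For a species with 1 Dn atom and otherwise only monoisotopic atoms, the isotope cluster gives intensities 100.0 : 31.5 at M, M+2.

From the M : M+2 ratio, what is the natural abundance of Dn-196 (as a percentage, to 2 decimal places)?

76.05%

Let p = fractional abundance of Dn-196. I(M+2)/I(M) = [C(1,1)·p^0·(1−p)] / p^1 = 1·(1−p)/p = 31.5/100.0 = 0.3150
(1−p)/p = 0.3150/1 = 0.3150  ⇒  p = 1/(1 + 0.3150) = 0.7605
Dn-196: 76.05%, Dn-198: 23.95%.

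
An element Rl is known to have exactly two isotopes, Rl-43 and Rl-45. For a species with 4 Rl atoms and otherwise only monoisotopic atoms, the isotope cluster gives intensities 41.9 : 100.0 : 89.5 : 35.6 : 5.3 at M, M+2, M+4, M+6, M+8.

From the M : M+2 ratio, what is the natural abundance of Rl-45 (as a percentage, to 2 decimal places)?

Let p = fractional abundance of Rl-43. I(M+2)/I(M) = [C(4,1)·p^3·(1−p)] / p^4 = 4·(1−p)/p = 100.0/41.9 = 2.3866
(1−p)/p = 2.3866/4 = 0.5967  ⇒  p = 1/(1 + 0.5967) = 0.6263
Rl-43: 62.63%, Rl-45: 37.37%.

37.37%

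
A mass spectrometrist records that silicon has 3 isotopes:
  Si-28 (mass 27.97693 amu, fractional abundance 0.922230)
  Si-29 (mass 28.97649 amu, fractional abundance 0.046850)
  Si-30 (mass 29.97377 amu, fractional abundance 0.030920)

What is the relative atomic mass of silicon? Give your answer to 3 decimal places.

The abundance-weighted mean is 0.922230 × 27.97693 + 0.046850 × 28.97649 + 0.030920 × 29.97377
= 25.801164 + 1.357549 + 0.926789 = 28.085502 amu

28.086 amu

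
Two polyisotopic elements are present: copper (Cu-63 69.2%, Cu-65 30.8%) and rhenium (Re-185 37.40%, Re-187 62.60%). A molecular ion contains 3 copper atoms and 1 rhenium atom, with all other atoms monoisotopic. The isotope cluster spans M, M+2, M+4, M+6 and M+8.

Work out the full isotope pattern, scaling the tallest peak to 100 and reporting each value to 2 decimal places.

33.23 : 100.00 : 94.02 : 35.99 : 4.90

Copper pattern (n=3): 0.33137389 : 0.44247034 : 0.19693766 : 0.02921811
Rhenium pattern (n=1): 0.3740 : 0.6260
Convolve the two distributions (both contribute in 2-u steps):
  M: 0.33137389×0.3740 = 0.123934
  M+2: 0.33137389×0.6260 + 0.44247034×0.3740 = 0.372924
  M+4: 0.44247034×0.6260 + 0.19693766×0.3740 = 0.350641
  M+6: 0.19693766×0.6260 + 0.02921811×0.3740 = 0.134211
  M+8: 0.02921811×0.6260 = 0.018291
Scale to base peak (0.372924) = 100: 33.23 : 100.00 : 94.02 : 35.99 : 4.90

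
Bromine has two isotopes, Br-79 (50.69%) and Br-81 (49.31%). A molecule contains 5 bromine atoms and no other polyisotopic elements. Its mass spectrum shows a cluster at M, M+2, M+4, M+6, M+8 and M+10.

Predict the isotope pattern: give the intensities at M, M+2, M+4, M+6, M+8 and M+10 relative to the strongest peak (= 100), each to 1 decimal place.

10.6 : 51.4 : 100.0 : 97.3 : 47.3 : 9.2

The 5 Br atoms are independent, so intensities follow the terms of (0.5069 + 0.4931)^5.
P(M) = 0.5069^5 = 0.033467
P(M+2) = 5 × 0.5069^4 × 0.4931^1 = 0.162777
P(M+4) = 10 × 0.5069^3 × 0.4931^2 = 0.316692
P(M+6) = 10 × 0.5069^2 × 0.4931^3 = 0.308070
P(M+8) = 5 × 0.5069^1 × 0.4931^4 = 0.149842
P(M+10) = 0.4931^5 = 0.029152
The M+4 peak is largest (0.316692); scaling to 100 gives 10.6 : 51.4 : 100.0 : 97.3 : 47.3 : 9.2.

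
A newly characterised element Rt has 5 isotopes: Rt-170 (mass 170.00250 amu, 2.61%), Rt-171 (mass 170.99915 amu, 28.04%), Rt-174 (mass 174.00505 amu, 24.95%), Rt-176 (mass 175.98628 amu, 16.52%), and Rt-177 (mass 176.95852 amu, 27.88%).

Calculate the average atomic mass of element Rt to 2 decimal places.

174.21 amu

Weight each isotope mass by its fractional abundance: 0.0261 × 170.00250 + 0.2804 × 170.99915 + 0.2495 × 174.00505 + 0.1652 × 175.98628 + 0.2788 × 176.95852
= 4.437065 + 47.948162 + 43.414260 + 29.072933 + 49.336035 = 174.208455 amu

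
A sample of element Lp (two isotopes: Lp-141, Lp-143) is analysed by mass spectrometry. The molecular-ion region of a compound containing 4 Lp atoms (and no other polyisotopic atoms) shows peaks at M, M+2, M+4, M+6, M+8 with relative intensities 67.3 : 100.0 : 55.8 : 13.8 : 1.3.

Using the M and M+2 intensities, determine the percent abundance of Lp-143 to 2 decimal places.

27.09%

Let p = fractional abundance of Lp-141. I(M+2)/I(M) = [C(4,1)·p^3·(1−p)] / p^4 = 4·(1−p)/p = 100.0/67.3 = 1.4859
(1−p)/p = 1.4859/4 = 0.3715  ⇒  p = 1/(1 + 0.3715) = 0.7291
Lp-141: 72.91%, Lp-143: 27.09%.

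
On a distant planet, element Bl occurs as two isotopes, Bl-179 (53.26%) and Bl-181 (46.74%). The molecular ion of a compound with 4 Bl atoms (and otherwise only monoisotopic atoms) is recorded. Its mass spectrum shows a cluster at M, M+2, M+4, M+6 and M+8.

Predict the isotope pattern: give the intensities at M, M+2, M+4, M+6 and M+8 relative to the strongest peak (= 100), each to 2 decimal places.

21.64 : 75.97 : 100.00 : 58.51 : 12.84

The 4 Bl atoms are independent, so intensities follow the terms of (0.5326 + 0.4674)^4.
P(M) = 0.5326^4 = 0.080465
P(M+2) = 4 × 0.5326^3 × 0.4674^1 = 0.282457
P(M+4) = 6 × 0.5326^2 × 0.4674^2 = 0.371818
P(M+6) = 4 × 0.5326^1 × 0.4674^3 = 0.217534
P(M+8) = 0.4674^4 = 0.047726
The M+4 peak is largest (0.371818); scaling to 100 gives 21.64 : 75.97 : 100.00 : 58.51 : 12.84.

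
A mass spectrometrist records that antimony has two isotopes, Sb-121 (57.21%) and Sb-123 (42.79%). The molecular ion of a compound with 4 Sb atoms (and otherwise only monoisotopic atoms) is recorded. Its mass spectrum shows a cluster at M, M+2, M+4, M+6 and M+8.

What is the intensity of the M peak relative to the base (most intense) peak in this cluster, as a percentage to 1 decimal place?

(0.5721 + 0.4279)^4 gives M 0.1071, M+2 0.3205, M+4 0.3596, M+6 0.1793, M+8 0.0335; the largest is M+4.
P(M+4) = C(4,2) × 0.5721^2 × 0.4279^2 = 6 × 0.32729841 × 0.18309841 = 0.359567 (base)
P(M) = C(4,0) × 0.5721^4 × 0.4279^0 = 1 × 0.10712425 × 1.0000 = 0.107124
Relative intensity = 0.107124 / 0.359567 × 100 = 29.8

29.8%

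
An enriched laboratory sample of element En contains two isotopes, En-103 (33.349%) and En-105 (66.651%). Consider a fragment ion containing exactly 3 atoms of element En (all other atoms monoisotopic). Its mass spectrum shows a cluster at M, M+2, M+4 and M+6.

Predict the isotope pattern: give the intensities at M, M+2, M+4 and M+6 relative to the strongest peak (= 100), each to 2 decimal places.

The 3 En atoms are independent, so intensities follow the terms of (0.33349 + 0.66651)^3.
P(M) = 0.33349^3 = 0.037089
P(M+2) = 3 × 0.33349^2 × 0.66651^1 = 0.222379
P(M+4) = 3 × 0.33349^1 × 0.66651^2 = 0.444444
P(M+6) = 0.66651^3 = 0.296087
The M+4 peak is largest (0.444444); scaling to 100 gives 8.35 : 50.04 : 100.00 : 66.62.

8.35 : 50.04 : 100.00 : 66.62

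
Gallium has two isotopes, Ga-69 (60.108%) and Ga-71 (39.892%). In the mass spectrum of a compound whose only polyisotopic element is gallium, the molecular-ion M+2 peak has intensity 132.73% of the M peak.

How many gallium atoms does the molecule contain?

2

The M+2/M ratio from n Ga atoms is n · q/p = n · 0.39892/0.60108.
n = 1.3273 × 0.60108/0.39892 = 2.00 ≈ 2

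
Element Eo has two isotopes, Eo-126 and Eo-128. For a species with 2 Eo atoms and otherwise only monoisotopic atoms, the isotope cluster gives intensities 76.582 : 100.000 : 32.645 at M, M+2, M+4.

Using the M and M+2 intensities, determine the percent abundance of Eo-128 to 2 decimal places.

Let p = fractional abundance of Eo-126. I(M+2)/I(M) = [C(2,1)·p^1·(1−p)] / p^2 = 2·(1−p)/p = 100.000/76.582 = 1.3058
(1−p)/p = 1.3058/2 = 0.6529  ⇒  p = 1/(1 + 0.6529) = 0.6050
Eo-126: 60.50%, Eo-128: 39.50%.

39.50%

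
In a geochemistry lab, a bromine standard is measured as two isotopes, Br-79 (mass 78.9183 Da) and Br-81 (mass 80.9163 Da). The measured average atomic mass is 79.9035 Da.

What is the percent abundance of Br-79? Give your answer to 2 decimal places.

50.69%

With x = fraction of Br-79 (so Br-81 is 1 − x):
78.9183·x + 80.9163·(1 − x) = 79.9035
(78.9183 − 80.9163)·x = 79.9035 − 80.9163
x = -1.0128 / -1.9980 = 0.50691 → 50.69% Br-79, 49.31% Br-81.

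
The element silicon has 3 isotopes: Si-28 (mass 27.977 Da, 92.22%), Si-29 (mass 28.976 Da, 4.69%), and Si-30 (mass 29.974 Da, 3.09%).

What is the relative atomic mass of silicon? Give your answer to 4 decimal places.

Weight each isotope mass by its fractional abundance: 0.9222 × 27.977 + 0.0469 × 28.976 + 0.0309 × 29.974
= 25.80039 + 1.35897 + 0.92620 = 28.08556 Da

28.0856 Da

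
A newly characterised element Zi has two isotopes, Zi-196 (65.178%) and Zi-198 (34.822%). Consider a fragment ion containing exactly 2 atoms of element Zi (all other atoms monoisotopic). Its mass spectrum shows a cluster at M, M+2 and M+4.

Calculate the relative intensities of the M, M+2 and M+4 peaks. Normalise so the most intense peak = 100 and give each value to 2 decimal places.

Expanding (0.65178 + 0.34822)^2:
P(M) = 0.65178^2 = 0.424817
P(M+2) = 2 × 0.65178^1 × 0.34822^1 = 0.453926
P(M+4) = 0.34822^2 = 0.121257
The M+2 peak is largest (0.453926); scaling to 100 gives 93.59 : 100.00 : 26.71.

93.59 : 100.00 : 26.71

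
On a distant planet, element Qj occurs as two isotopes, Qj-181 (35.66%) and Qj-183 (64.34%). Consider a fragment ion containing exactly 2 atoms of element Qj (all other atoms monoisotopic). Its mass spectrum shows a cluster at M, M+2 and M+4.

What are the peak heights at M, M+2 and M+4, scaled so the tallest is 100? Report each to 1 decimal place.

27.7 : 100.0 : 90.2

Expanding (0.3566 + 0.6434)^2:
P(M) = 0.3566^2 = 0.127164
P(M+2) = 2 × 0.3566^1 × 0.6434^1 = 0.458873
P(M+4) = 0.6434^2 = 0.413964
The M+2 peak is largest (0.458873); scaling to 100 gives 27.7 : 100.0 : 90.2.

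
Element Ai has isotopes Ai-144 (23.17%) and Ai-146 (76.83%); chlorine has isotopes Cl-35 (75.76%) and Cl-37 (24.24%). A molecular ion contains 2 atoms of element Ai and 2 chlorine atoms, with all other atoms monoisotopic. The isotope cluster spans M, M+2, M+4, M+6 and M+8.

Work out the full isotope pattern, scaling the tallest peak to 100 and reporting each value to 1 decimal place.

6.5 : 47.4 : 100.0 : 50.3 : 7.3

Element Ai pattern (n=2): 0.05368489 : 0.35603022 : 0.59028489
Chlorine pattern (n=2): 0.57395776 : 0.36728448 : 0.05875776
Convolve the two distributions (both contribute in 2-u steps):
  M: 0.05368489×0.57395776 = 0.030813
  M+2: 0.05368489×0.36728448 + 0.35603022×0.57395776 = 0.224064
  M+4: 0.05368489×0.05875776 + 0.35603022×0.36728448 + 0.59028489×0.57395776 = 0.472717
  M+6: 0.35603022×0.05875776 + 0.59028489×0.36728448 = 0.237722
  M+8: 0.59028489×0.05875776 = 0.034684
Scale to base peak (0.472717) = 100: 6.5 : 47.4 : 100.0 : 50.3 : 7.3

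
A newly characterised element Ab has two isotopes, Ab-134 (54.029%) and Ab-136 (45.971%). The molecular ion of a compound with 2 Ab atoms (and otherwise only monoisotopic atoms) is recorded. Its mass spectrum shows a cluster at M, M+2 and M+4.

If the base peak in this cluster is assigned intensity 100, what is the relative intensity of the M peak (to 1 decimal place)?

58.8

Binomial terms of (0.54029 + 0.45971)^2: M 0.2919, M+2 0.4968, M+4 0.2113 → M+2 is the base peak.
P(M+2) = C(2,1) × 0.54029^1 × 0.45971^1 = 2 × 0.54029 × 0.45971 = 0.496753 (base)
P(M) = C(2,0) × 0.54029^2 × 0.45971^0 = 1 × 0.29191328 × 1.0000 = 0.291913
Relative intensity = 0.291913 / 0.496753 × 100 = 58.8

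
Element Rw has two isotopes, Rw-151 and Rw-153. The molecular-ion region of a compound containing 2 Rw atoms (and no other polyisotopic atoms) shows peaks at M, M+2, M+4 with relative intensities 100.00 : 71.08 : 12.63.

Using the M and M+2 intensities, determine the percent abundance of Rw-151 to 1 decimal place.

If p is the fraction of Rw that is Rw-151, then I(M+2)/I(M) = [C(2,1)·p^1·(1−p)] / p^2 = 2·(1−p)/p = 71.08/100.00 = 0.7108
(1−p)/p = 0.7108/2 = 0.3554  ⇒  p = 1/(1 + 0.3554) = 0.7378
Rw-151: 73.8%, Rw-153: 26.2%.

73.8%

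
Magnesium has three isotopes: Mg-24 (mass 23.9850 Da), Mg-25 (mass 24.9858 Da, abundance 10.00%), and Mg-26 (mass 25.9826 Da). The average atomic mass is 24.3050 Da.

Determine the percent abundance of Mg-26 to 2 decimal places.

11.01%

The remaining 90.00% is split between Mg-24 (fraction x) and Mg-26 (fraction 0.9000 − x).
Substituting: 23.9850x + 25.9826(0.9000 − x) = 21.80642
(23.9850 − 25.9826)x = -1.57792  ⇒  x = 0.78991, y = 0.11009
Mg-24: 78.99%, Mg-26: 11.01%.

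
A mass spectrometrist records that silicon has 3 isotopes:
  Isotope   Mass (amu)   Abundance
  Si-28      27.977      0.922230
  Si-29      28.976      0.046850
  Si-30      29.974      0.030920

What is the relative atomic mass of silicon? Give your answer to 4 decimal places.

Weight each isotope mass by its fractional abundance: 0.922230 × 27.977 + 0.046850 × 28.976 + 0.030920 × 29.974
= 25.80123 + 1.35753 + 0.92680 = 28.08556 amu

28.0856 amu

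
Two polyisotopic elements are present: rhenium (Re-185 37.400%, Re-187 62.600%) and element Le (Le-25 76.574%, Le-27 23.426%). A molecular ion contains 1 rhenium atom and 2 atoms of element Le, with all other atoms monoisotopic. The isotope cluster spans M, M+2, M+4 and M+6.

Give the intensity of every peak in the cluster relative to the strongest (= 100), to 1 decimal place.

Rhenium pattern (n=1): 0.3740 : 0.6260
Element Le pattern (n=2): 0.58635775 : 0.3587645 : 0.05487775
Convolve the two distributions (both contribute in 2-u steps):
  M: 0.3740×0.58635775 = 0.219298
  M+2: 0.3740×0.3587645 + 0.6260×0.58635775 = 0.501238
  M+4: 0.3740×0.05487775 + 0.6260×0.3587645 = 0.245111
  M+6: 0.6260×0.05487775 = 0.034353
Scale to base peak (0.501238) = 100: 43.8 : 100.0 : 48.9 : 6.9

43.8 : 100.0 : 48.9 : 6.9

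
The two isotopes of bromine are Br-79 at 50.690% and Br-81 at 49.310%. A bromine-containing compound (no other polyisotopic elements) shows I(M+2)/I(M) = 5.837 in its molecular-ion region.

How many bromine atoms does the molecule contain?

With n Br atoms, P(M+2)/P(M) = C(n,1)·p^(n−1)q / p^n = n·q/p = n · 0.49310/0.50690.
n = 5.837 × 0.50690/0.49310 = 6.00 ≈ 6

6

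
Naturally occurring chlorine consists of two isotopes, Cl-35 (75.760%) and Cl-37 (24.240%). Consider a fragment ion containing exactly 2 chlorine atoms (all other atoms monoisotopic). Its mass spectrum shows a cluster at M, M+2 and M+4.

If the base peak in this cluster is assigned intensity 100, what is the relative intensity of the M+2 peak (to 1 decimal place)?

64.0

Binomial terms of (0.75760 + 0.24240)^2: M 0.5740, M+2 0.3673, M+4 0.0588 → M is the base peak.
P(M) = C(2,0) × 0.75760^2 × 0.24240^0 = 1 × 0.57395776 × 1.0000 = 0.573958 (base)
P(M+2) = C(2,1) × 0.75760^1 × 0.24240^1 = 2 × 0.7576 × 0.2424 = 0.367284
Relative intensity = 0.367284 / 0.573958 × 100 = 64.0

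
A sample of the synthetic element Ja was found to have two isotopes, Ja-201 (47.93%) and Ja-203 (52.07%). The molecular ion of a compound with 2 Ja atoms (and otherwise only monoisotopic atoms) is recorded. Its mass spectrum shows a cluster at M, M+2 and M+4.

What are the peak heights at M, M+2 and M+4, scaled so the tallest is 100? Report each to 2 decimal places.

46.02 : 100.00 : 54.32

The 2 Ja atoms are independent, so intensities follow the terms of (0.4793 + 0.5207)^2.
P(M) = 0.4793^2 = 0.229728
P(M+2) = 2 × 0.4793^1 × 0.5207^1 = 0.499143
P(M+4) = 0.5207^2 = 0.271128
The M+2 peak is largest (0.499143); scaling to 100 gives 46.02 : 100.00 : 54.32.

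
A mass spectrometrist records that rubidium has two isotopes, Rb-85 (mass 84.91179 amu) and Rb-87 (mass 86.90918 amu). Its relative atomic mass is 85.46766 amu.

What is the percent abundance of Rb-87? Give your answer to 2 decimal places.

Let x be the fractional abundance of Rb-85; then Rb-87 has abundance 1 − x.
84.91179·x + 86.90918·(1 − x) = 85.46766
(84.91179 − 86.90918)·x = 85.46766 − 86.90918
x = -1.44152 / -1.99739 = 0.72170 → 72.17% Rb-85, 27.83% Rb-87.

27.83%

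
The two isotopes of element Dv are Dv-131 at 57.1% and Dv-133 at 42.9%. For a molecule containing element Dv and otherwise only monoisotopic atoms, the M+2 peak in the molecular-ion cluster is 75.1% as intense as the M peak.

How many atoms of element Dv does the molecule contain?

With n Dv atoms, P(M+2)/P(M) = C(n,1)·p^(n−1)q / p^n = n·q/p = n · 0.429/0.571.
n = 0.751 × 0.571/0.429 = 1.00 ≈ 1

1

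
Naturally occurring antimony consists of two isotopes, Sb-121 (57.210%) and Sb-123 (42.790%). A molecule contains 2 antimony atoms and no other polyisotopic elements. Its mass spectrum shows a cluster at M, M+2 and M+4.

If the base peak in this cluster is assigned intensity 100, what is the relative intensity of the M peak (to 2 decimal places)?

Term probabilities: M 0.3273, M+2 0.4896, M+4 0.1831. Base peak = M+2.
P(M+2) = C(2,1) × 0.57210^1 × 0.42790^1 = 2 × 0.5721 × 0.4279 = 0.489603 (base)
P(M) = C(2,0) × 0.57210^2 × 0.42790^0 = 1 × 0.32729841 × 1.0000 = 0.327298
Relative intensity = 0.327298 / 0.489603 × 100 = 66.85

66.85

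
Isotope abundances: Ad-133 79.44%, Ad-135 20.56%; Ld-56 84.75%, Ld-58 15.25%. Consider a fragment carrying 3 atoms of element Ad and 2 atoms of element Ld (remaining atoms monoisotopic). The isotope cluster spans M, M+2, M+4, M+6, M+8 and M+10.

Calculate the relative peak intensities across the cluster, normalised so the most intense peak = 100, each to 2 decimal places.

88.00 : 100.00 : 45.12 : 10.10 : 1.12 : 0.05

Element Ad pattern (n=3): 0.50132309 : 0.38924481 : 0.10074111 : 0.00869099
Element Ld pattern (n=2): 0.71825625 : 0.2584875 : 0.02325625
Convolve the two distributions (both contribute in 2-u steps):
  M: 0.50132309×0.71825625 = 0.360078
  M+2: 0.50132309×0.2584875 + 0.38924481×0.71825625 = 0.409163
  M+4: 0.50132309×0.02325625 + 0.38924481×0.2584875 + 0.10074111×0.71825625 = 0.184632
  M+6: 0.38924481×0.02325625 + 0.10074111×0.2584875 + 0.00869099×0.71825625 = 0.041335
  M+8: 0.10074111×0.02325625 + 0.00869099×0.2584875 = 0.004589
  M+10: 0.00869099×0.02325625 = 0.000202
Scale to base peak (0.409163) = 100: 88.00 : 100.00 : 45.12 : 10.10 : 1.12 : 0.05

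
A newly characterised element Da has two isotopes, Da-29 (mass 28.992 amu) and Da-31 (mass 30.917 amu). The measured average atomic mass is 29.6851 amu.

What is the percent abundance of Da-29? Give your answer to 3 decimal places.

63.995%

Let x be the fractional abundance of Da-29; then Da-31 has abundance 1 − x.
28.992·x + 30.917·(1 − x) = 29.6851
(28.992 − 30.917)·x = 29.6851 − 30.917
x = -1.2319 / -1.925 = 0.63995 → 63.995% Da-29, 36.005% Da-31.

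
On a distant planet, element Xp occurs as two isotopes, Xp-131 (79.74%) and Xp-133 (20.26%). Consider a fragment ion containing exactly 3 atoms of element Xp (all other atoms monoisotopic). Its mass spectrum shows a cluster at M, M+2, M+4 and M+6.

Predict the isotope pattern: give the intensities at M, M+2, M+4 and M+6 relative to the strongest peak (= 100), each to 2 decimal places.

The 3 Xp atoms are independent, so intensities follow the terms of (0.7974 + 0.2026)^3.
P(M) = 0.7974^3 = 0.507024
P(M+2) = 3 × 0.7974^2 × 0.2026^1 = 0.386468
P(M+4) = 3 × 0.7974^1 × 0.2026^2 = 0.098192
P(M+6) = 0.2026^3 = 0.008316
The M peak is largest (0.507024); scaling to 100 gives 100.00 : 76.22 : 19.37 : 1.64.

100.00 : 76.22 : 19.37 : 1.64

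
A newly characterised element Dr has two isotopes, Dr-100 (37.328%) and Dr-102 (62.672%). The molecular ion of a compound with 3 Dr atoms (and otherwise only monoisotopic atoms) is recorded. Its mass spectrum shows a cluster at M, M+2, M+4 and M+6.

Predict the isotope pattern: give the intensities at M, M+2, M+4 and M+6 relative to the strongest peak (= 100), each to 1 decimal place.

11.8 : 59.6 : 100.0 : 56.0

The 3 Dr atoms are independent, so intensities follow the terms of (0.37328 + 0.62672)^3.
P(M) = 0.37328^3 = 0.052012
P(M+2) = 3 × 0.37328^2 × 0.62672^1 = 0.261978
P(M+4) = 3 × 0.37328^1 × 0.62672^2 = 0.439848
P(M+6) = 0.62672^3 = 0.246162
The M+4 peak is largest (0.439848); scaling to 100 gives 11.8 : 59.6 : 100.0 : 56.0.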